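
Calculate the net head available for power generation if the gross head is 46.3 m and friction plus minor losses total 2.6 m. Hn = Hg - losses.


Hn = 46.3 - 2.6 = 43.7000 m


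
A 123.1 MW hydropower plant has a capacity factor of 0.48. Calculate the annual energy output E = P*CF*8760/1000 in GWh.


E = 123.1 * 0.48 * 8760 / 1000 = 517.6109 GWh


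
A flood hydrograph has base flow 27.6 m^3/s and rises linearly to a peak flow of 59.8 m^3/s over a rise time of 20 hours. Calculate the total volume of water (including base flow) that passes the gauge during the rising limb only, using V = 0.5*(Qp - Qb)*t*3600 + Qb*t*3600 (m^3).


V = 0.5*(59.8 - 27.6)*20*3600 + 27.6*20*3600 = 3.1464e+06 m^3


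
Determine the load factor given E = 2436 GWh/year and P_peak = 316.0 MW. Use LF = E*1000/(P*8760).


LF = 2436 * 1000 / (316.0 * 8760) = 0.8800


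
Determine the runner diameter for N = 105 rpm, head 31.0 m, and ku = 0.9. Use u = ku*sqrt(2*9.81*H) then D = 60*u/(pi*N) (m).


u = 0.9 * sqrt(2*9.81*31.0) = 22.1959 m/s
D = 60 * 22.1959 / (pi * 105) = 4.0372 m


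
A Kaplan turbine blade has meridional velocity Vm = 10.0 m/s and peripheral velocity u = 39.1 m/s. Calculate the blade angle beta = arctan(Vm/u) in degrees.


beta = arctan(10.0 / 39.1) = 14.3461 degrees


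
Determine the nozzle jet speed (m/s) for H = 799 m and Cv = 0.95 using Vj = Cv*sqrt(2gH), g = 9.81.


Vj = 0.95 * sqrt(2*9.81*799) = 118.9451 m/s


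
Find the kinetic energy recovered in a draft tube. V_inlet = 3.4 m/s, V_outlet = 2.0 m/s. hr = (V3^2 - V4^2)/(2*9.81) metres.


hr = (3.4^2 - 2.0^2) / (2*9.81) = 0.3853 m


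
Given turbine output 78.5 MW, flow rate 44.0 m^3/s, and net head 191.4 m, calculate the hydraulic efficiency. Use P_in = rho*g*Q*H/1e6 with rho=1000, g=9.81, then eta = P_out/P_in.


P_in = 1000 * 9.81 * 44.0 * 191.4 / 1e6 = 82.6159 MW
eta = 78.5 / 82.6159 = 0.9502


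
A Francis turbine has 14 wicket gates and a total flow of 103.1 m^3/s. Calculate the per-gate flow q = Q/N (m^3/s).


q = 103.1 / 14 = 7.3643 m^3/s


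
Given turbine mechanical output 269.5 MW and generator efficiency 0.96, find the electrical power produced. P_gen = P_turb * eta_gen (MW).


P_gen = 269.5 * 0.96 = 258.7200 MW


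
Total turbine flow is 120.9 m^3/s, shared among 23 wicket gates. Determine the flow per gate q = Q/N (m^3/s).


q = 120.9 / 23 = 5.2565 m^3/s


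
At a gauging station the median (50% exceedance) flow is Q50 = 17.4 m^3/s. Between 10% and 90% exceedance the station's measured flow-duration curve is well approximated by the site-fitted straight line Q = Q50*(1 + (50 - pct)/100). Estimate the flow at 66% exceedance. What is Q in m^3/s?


Q = 17.4 * (1 + (50 - 66)/100) = 14.6160 m^3/s


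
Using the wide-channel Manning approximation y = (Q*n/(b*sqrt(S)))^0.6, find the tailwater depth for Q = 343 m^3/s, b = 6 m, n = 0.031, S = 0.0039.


y = (343 * 0.031 / (6 * 0.0039^0.5))^0.6 = 7.4436 m


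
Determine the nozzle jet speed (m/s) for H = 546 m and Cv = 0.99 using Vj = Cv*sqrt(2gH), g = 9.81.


Vj = 0.99 * sqrt(2*9.81*546) = 102.4663 m/s


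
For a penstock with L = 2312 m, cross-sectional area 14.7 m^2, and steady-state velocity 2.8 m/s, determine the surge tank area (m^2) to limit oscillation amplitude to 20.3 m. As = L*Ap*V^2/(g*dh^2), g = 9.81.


As = 2312 * 14.7 * 2.8^2 / (9.81 * 20.3^2) = 65.9113 m^2


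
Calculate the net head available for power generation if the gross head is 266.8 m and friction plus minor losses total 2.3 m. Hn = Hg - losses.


Hn = 266.8 - 2.3 = 264.5000 m


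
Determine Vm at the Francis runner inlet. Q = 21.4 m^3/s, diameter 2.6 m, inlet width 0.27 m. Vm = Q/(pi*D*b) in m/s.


Vm = 21.4 / (pi * 2.6 * 0.27) = 9.7035 m/s


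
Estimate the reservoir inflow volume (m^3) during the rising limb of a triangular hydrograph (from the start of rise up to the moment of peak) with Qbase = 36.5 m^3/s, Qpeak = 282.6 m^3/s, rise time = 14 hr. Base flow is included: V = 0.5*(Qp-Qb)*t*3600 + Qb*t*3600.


V = 0.5*(282.6 - 36.5)*14*3600 + 36.5*14*3600 = 8.0413e+06 m^3


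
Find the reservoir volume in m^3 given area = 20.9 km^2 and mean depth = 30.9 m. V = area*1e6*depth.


V = 20.9 * 1e6 * 30.9 = 6.4581e+08 m^3


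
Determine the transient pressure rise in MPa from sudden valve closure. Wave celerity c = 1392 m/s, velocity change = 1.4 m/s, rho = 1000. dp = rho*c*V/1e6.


dp = 1000 * 1392 * 1.4 / 1e6 = 1.9488 MPa


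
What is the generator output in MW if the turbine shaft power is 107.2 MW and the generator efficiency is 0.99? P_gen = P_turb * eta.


P_gen = 107.2 * 0.99 = 106.1280 MW


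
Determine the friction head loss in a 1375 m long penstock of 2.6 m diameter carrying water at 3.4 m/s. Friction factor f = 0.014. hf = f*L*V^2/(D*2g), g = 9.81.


hf = 0.014 * 1375 * 3.4^2 / (2.6 * 2 * 9.81) = 4.3623 m


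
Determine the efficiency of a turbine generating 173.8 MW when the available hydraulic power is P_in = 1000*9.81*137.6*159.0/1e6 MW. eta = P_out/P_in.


P_in = 1000 * 9.81 * 137.6 * 159.0 / 1e6 = 214.6271 MW
eta = 173.8 / 214.6271 = 0.8098


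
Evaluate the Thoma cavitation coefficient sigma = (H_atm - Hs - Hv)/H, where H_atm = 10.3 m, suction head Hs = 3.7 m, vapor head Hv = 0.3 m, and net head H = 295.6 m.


sigma = (10.3 - 3.7 - 0.3) / 295.6 = 0.0213


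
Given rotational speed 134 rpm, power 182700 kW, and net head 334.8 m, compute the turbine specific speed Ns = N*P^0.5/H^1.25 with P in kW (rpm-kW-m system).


Ns = 134 * 182700^0.5 / 334.8^1.25 = 39.9938


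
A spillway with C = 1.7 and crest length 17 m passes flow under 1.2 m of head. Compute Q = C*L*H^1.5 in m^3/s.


Q = 1.7 * 17 * 1.2^1.5 = 37.9900 m^3/s


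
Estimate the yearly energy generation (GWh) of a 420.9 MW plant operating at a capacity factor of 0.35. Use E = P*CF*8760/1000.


E = 420.9 * 0.35 * 8760 / 1000 = 1290.4794 GWh


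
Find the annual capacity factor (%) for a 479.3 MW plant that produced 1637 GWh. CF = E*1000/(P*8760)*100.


CF = 1637 * 1000 / (479.3 * 8760) * 100 = 38.9886 %


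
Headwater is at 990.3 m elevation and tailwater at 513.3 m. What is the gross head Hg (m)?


Hg = 990.3 - 513.3 = 477.0000 m


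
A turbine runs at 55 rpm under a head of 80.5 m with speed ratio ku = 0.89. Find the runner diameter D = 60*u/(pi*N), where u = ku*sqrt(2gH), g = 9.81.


u = 0.89 * sqrt(2*9.81*80.5) = 35.3702 m/s
D = 60 * 35.3702 / (pi * 55) = 12.2822 m


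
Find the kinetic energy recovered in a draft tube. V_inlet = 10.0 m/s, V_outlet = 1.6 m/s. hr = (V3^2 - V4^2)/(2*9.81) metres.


hr = (10.0^2 - 1.6^2) / (2*9.81) = 4.9664 m


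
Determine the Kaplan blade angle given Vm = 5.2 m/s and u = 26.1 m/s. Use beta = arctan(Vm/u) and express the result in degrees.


beta = arctan(5.2 / 26.1) = 11.2677 degrees


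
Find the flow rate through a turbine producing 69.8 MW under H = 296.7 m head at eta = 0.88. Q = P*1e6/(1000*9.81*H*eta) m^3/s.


Q = 69.8 * 1e6 / (1000 * 9.81 * 296.7 * 0.88) = 27.2512 m^3/s


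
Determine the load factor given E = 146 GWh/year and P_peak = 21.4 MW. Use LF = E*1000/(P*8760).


LF = 146 * 1000 / (21.4 * 8760) = 0.7788


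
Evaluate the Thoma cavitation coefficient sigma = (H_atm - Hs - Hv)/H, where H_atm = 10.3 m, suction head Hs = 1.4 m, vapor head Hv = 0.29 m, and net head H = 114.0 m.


sigma = (10.3 - 1.4 - 0.29) / 114.0 = 0.0755


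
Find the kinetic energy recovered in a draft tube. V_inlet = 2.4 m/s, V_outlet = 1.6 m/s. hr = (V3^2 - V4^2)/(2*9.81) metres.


hr = (2.4^2 - 1.6^2) / (2*9.81) = 0.1631 m


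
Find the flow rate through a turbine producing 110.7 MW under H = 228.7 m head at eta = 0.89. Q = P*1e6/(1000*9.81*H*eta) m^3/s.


Q = 110.7 * 1e6 / (1000 * 9.81 * 228.7 * 0.89) = 55.4399 m^3/s


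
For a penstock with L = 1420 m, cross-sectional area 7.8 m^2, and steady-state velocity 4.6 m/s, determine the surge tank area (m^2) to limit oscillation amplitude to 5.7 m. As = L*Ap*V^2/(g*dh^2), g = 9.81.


As = 1420 * 7.8 * 4.6^2 / (9.81 * 5.7^2) = 735.3259 m^2


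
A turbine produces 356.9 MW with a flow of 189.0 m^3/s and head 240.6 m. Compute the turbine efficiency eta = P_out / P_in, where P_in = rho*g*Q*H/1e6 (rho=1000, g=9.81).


P_in = 1000 * 9.81 * 189.0 * 240.6 / 1e6 = 446.0941 MW
eta = 356.9 / 446.0941 = 0.8001


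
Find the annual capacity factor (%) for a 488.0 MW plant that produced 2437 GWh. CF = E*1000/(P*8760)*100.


CF = 2437 * 1000 / (488.0 * 8760) * 100 = 57.0074 %


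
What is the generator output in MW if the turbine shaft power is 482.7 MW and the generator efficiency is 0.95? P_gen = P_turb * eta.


P_gen = 482.7 * 0.95 = 458.5650 MW


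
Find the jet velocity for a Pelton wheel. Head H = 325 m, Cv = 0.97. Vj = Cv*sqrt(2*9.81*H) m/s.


Vj = 0.97 * sqrt(2*9.81*325) = 77.4574 m/s


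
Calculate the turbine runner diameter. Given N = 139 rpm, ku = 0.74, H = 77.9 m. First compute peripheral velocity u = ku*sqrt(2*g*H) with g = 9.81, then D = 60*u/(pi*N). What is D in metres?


u = 0.74 * sqrt(2*9.81*77.9) = 28.9301 m/s
D = 60 * 28.9301 / (pi * 139) = 3.9750 m


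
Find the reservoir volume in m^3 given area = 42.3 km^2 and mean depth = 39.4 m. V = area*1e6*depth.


V = 42.3 * 1e6 * 39.4 = 1.6666e+09 m^3


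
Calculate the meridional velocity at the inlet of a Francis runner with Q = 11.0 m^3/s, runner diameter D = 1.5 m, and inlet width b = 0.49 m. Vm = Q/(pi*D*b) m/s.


Vm = 11.0 / (pi * 1.5 * 0.49) = 4.7638 m/s


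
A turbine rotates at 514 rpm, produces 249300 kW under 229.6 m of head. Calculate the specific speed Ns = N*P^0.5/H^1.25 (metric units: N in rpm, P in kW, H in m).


Ns = 514 * 249300^0.5 / 229.6^1.25 = 287.1504


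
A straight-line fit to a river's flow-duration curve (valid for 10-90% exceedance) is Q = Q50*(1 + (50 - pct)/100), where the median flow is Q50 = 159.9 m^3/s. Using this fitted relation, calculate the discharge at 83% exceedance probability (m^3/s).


Q = 159.9 * (1 + (50 - 83)/100) = 107.1330 m^3/s


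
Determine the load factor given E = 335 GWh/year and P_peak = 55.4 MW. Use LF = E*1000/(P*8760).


LF = 335 * 1000 / (55.4 * 8760) = 0.6903


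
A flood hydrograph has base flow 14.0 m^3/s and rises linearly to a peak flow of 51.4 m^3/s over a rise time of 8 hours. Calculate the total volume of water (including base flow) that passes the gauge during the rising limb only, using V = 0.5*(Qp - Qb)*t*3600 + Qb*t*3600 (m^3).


V = 0.5*(51.4 - 14.0)*8*3600 + 14.0*8*3600 = 941760.0000 m^3


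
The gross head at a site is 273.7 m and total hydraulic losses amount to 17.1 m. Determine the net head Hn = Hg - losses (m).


Hn = 273.7 - 17.1 = 256.6000 m


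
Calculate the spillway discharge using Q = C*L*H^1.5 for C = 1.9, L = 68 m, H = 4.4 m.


Q = 1.9 * 68 * 4.4^1.5 = 1192.4537 m^3/s


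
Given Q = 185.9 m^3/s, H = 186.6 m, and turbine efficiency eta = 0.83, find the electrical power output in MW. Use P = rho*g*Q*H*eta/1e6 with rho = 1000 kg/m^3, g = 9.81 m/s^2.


P = 1000 * 9.81 * 185.9 * 186.6 * 0.83 / 1e6 = 282.4478 MW


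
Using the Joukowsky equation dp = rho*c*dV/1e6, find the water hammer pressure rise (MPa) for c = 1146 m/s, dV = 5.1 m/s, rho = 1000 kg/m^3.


dp = 1000 * 1146 * 5.1 / 1e6 = 5.8446 MPa


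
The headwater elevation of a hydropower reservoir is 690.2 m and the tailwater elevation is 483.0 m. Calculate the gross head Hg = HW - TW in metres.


Hg = 690.2 - 483.0 = 207.2000 m


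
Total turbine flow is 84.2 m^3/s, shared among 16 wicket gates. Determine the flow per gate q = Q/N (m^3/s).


q = 84.2 / 16 = 5.2625 m^3/s


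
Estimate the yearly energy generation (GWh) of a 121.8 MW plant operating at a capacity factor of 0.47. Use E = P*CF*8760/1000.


E = 121.8 * 0.47 * 8760 / 1000 = 501.4750 GWh


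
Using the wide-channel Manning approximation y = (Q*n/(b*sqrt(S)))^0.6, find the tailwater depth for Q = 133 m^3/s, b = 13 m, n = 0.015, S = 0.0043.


y = (133 * 0.015 / (13 * 0.0043^0.5))^0.6 = 1.6656 m


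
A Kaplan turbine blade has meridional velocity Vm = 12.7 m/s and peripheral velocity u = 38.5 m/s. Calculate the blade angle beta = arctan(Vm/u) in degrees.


beta = arctan(12.7 / 38.5) = 18.2562 degrees


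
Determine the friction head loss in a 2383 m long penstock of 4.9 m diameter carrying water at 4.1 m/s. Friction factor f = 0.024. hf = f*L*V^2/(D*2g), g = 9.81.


hf = 0.024 * 2383 * 4.1^2 / (4.9 * 2 * 9.81) = 10.0002 m


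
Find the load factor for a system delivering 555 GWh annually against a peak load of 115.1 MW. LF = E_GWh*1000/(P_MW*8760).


LF = 555 * 1000 / (115.1 * 8760) = 0.5504


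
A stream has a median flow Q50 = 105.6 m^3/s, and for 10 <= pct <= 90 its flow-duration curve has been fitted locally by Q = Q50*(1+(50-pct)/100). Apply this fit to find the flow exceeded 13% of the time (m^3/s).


Q = 105.6 * (1 + (50 - 13)/100) = 144.6720 m^3/s


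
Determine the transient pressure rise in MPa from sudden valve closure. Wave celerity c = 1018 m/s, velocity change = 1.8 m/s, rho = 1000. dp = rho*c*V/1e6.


dp = 1000 * 1018 * 1.8 / 1e6 = 1.8324 MPa


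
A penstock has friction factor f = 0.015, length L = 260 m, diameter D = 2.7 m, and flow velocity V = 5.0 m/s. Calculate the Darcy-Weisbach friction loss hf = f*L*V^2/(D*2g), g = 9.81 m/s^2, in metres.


hf = 0.015 * 260 * 5.0^2 / (2.7 * 2 * 9.81) = 1.8405 m


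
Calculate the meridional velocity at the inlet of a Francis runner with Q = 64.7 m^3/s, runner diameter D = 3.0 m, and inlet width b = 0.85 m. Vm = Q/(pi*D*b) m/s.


Vm = 64.7 / (pi * 3.0 * 0.85) = 8.0763 m/s


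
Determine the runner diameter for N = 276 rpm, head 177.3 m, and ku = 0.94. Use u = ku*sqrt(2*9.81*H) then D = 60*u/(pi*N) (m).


u = 0.94 * sqrt(2*9.81*177.3) = 55.4411 m/s
D = 60 * 55.4411 / (pi * 276) = 3.8364 m


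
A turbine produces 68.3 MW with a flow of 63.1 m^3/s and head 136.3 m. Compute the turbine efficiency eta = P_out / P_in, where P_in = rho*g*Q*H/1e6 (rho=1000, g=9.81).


P_in = 1000 * 9.81 * 63.1 * 136.3 / 1e6 = 84.3712 MW
eta = 68.3 / 84.3712 = 0.8095


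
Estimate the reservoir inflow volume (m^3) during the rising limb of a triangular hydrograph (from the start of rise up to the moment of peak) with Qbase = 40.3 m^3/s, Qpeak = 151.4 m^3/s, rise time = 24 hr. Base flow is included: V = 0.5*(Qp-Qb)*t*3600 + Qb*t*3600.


V = 0.5*(151.4 - 40.3)*24*3600 + 40.3*24*3600 = 8.2814e+06 m^3


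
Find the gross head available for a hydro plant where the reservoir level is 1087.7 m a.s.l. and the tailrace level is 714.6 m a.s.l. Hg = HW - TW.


Hg = 1087.7 - 714.6 = 373.1000 m


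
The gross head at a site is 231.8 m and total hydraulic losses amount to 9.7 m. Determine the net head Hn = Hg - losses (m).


Hn = 231.8 - 9.7 = 222.1000 m


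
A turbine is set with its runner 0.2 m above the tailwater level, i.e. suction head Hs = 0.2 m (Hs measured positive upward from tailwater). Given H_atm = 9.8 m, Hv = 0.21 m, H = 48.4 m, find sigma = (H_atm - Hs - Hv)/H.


sigma = (9.8 - 0.2 - 0.21) / 48.4 = 0.1940


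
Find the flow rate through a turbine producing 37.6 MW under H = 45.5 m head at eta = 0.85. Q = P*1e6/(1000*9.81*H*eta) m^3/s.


Q = 37.6 * 1e6 / (1000 * 9.81 * 45.5 * 0.85) = 99.1034 m^3/s


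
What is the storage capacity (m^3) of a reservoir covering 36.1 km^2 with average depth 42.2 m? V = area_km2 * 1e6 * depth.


V = 36.1 * 1e6 * 42.2 = 1.5234e+09 m^3


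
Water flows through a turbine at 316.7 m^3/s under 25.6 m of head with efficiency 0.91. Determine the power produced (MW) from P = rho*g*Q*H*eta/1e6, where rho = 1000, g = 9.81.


P = 1000 * 9.81 * 316.7 * 25.6 * 0.91 / 1e6 = 72.3766 MW


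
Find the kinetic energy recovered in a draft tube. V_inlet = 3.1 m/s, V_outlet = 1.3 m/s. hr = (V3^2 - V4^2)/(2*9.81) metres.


hr = (3.1^2 - 1.3^2) / (2*9.81) = 0.4037 m


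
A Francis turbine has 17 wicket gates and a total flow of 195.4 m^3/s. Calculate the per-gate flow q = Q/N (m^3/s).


q = 195.4 / 17 = 11.4941 m^3/s


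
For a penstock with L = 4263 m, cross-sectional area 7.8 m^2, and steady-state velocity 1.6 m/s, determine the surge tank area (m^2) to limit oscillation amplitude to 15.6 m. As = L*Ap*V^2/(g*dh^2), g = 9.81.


As = 4263 * 7.8 * 1.6^2 / (9.81 * 15.6^2) = 35.6559 m^2


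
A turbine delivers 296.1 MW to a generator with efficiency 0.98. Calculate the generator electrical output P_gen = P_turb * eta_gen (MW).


P_gen = 296.1 * 0.98 = 290.1780 MW


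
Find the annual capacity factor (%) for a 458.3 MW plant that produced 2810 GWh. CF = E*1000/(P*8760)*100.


CF = 2810 * 1000 / (458.3 * 8760) * 100 = 69.9926 %


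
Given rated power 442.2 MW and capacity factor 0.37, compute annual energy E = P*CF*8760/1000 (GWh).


E = 442.2 * 0.37 * 8760 / 1000 = 1433.2586 GWh


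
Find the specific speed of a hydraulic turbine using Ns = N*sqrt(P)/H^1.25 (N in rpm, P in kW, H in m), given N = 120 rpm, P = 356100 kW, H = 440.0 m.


Ns = 120 * 356100^0.5 / 440.0^1.25 = 35.5346


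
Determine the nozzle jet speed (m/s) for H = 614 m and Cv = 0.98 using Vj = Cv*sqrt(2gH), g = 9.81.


Vj = 0.98 * sqrt(2*9.81*614) = 107.5622 m/s


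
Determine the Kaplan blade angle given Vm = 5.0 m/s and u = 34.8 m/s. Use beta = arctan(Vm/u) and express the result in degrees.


beta = arctan(5.0 / 34.8) = 8.1762 degrees


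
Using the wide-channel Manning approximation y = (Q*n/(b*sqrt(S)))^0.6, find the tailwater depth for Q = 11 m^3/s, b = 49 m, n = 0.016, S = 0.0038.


y = (11 * 0.016 / (49 * 0.0038^0.5))^0.6 = 0.1817 m


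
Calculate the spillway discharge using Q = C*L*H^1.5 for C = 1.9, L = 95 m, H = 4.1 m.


Q = 1.9 * 95 * 4.1^1.5 = 1498.4870 m^3/s


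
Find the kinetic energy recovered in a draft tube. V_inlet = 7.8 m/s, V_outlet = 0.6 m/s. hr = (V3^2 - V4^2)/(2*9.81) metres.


hr = (7.8^2 - 0.6^2) / (2*9.81) = 3.0826 m


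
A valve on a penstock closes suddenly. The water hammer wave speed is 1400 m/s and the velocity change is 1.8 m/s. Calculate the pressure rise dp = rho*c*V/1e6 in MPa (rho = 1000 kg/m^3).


dp = 1000 * 1400 * 1.8 / 1e6 = 2.5200 MPa


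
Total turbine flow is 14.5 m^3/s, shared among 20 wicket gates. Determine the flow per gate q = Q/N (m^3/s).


q = 14.5 / 20 = 0.7250 m^3/s


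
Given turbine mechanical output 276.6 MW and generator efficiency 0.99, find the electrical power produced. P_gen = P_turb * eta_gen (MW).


P_gen = 276.6 * 0.99 = 273.8340 MW


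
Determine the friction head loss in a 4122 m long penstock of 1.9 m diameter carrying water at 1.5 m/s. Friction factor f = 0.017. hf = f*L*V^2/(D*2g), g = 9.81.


hf = 0.017 * 4122 * 1.5^2 / (1.9 * 2 * 9.81) = 4.2295 m


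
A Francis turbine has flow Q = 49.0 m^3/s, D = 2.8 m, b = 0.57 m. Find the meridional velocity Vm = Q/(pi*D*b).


Vm = 49.0 / (pi * 2.8 * 0.57) = 9.7727 m/s


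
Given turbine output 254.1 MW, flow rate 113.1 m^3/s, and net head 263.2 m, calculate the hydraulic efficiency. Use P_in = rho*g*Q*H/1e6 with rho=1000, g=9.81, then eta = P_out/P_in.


P_in = 1000 * 9.81 * 113.1 * 263.2 / 1e6 = 292.0233 MW
eta = 254.1 / 292.0233 = 0.8701


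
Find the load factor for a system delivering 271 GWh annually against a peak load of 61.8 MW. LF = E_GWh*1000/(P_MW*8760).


LF = 271 * 1000 / (61.8 * 8760) = 0.5006


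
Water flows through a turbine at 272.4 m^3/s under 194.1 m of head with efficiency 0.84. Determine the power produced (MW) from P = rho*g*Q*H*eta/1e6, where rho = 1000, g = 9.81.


P = 1000 * 9.81 * 272.4 * 194.1 * 0.84 / 1e6 = 435.6934 MW


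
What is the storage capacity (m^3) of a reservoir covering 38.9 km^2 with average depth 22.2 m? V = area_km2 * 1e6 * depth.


V = 38.9 * 1e6 * 22.2 = 8.6358e+08 m^3


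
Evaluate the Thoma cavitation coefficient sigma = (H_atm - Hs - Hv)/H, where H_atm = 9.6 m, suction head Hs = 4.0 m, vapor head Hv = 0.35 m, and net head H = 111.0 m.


sigma = (9.6 - 4.0 - 0.35) / 111.0 = 0.0473


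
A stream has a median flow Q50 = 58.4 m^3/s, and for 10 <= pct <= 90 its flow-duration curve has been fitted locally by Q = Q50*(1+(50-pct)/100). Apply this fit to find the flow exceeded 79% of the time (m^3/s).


Q = 58.4 * (1 + (50 - 79)/100) = 41.4640 m^3/s


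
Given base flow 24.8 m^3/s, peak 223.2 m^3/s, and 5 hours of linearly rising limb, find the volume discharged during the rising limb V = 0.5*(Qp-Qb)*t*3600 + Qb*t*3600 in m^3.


V = 0.5*(223.2 - 24.8)*5*3600 + 24.8*5*3600 = 2.2320e+06 m^3


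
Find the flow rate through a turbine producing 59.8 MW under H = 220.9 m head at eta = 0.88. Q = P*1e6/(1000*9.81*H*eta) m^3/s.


Q = 59.8 * 1e6 / (1000 * 9.81 * 220.9 * 0.88) = 31.3584 m^3/s


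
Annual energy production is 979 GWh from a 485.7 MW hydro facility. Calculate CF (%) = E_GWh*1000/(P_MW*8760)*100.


CF = 979 * 1000 / (485.7 * 8760) * 100 = 23.0097 %


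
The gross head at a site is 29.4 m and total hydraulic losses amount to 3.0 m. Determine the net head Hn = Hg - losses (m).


Hn = 29.4 - 3.0 = 26.4000 m


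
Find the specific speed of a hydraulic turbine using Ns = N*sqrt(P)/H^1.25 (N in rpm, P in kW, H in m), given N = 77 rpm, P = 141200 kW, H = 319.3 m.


Ns = 77 * 141200^0.5 / 319.3^1.25 = 21.4368


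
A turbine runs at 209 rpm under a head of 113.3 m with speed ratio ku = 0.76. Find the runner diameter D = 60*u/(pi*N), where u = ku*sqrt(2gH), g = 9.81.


u = 0.76 * sqrt(2*9.81*113.3) = 35.8326 m/s
D = 60 * 35.8326 / (pi * 209) = 3.2744 m


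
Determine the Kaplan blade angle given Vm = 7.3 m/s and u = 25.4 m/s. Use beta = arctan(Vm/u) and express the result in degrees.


beta = arctan(7.3 / 25.4) = 16.0347 degrees


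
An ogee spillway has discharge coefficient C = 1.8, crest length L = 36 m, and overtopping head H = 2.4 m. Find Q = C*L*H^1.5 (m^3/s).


Q = 1.8 * 36 * 2.4^1.5 = 240.9305 m^3/s


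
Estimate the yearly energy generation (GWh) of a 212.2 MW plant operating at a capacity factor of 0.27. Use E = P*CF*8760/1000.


E = 212.2 * 0.27 * 8760 / 1000 = 501.8954 GWh


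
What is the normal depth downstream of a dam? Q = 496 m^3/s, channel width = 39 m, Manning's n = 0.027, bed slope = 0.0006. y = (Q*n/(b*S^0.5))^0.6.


y = (496 * 0.027 / (39 * 0.0006^0.5))^0.6 = 4.8755 m


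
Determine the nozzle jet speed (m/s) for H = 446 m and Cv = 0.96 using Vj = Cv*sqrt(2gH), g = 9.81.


Vj = 0.96 * sqrt(2*9.81*446) = 89.8024 m/s


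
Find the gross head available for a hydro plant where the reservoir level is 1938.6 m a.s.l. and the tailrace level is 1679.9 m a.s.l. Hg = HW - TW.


Hg = 1938.6 - 1679.9 = 258.7000 m


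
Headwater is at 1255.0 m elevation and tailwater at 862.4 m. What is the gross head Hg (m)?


Hg = 1255.0 - 862.4 = 392.6000 m


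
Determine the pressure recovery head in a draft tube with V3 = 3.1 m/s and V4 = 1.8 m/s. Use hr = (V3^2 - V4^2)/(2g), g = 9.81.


hr = (3.1^2 - 1.8^2) / (2*9.81) = 0.3247 m


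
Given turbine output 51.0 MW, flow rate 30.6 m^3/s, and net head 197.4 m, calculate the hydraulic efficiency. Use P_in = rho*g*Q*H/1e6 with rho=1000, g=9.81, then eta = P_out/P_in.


P_in = 1000 * 9.81 * 30.6 * 197.4 / 1e6 = 59.2567 MW
eta = 51.0 / 59.2567 = 0.8607


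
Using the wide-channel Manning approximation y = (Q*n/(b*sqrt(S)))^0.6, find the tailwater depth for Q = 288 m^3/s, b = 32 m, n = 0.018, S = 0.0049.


y = (288 * 0.018 / (32 * 0.0049^0.5))^0.6 = 1.6544 m


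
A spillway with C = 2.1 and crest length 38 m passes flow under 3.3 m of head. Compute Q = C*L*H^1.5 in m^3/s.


Q = 2.1 * 38 * 3.3^1.5 = 478.3809 m^3/s


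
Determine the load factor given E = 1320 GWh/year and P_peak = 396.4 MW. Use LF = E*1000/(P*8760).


LF = 1320 * 1000 / (396.4 * 8760) = 0.3801


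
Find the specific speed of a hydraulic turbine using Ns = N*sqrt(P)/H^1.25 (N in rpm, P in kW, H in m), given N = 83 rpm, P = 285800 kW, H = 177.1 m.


Ns = 83 * 285800^0.5 / 177.1^1.25 = 68.6809


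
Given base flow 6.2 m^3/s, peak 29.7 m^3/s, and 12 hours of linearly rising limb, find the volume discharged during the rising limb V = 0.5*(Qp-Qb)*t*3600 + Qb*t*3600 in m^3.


V = 0.5*(29.7 - 6.2)*12*3600 + 6.2*12*3600 = 775440.0000 m^3


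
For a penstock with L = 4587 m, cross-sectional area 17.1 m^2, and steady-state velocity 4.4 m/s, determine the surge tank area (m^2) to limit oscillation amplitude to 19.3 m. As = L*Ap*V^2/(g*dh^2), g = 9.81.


As = 4587 * 17.1 * 4.4^2 / (9.81 * 19.3^2) = 415.5723 m^2


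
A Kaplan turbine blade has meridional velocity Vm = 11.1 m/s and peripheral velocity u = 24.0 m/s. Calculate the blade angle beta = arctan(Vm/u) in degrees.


beta = arctan(11.1 / 24.0) = 24.8205 degrees


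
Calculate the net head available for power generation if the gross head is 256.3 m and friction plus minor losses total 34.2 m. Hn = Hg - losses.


Hn = 256.3 - 34.2 = 222.1000 m


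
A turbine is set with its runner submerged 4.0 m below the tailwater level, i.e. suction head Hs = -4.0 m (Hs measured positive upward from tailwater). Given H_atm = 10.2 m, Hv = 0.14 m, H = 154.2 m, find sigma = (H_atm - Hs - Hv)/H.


sigma = (10.2 - (-4.0) - 0.14) / 154.2 = 0.0912


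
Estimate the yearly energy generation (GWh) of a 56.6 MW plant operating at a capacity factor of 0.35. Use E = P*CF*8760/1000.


E = 56.6 * 0.35 * 8760 / 1000 = 173.5356 GWh


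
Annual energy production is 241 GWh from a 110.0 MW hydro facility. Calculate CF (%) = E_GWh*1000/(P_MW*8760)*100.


CF = 241 * 1000 / (110.0 * 8760) * 100 = 25.0104 %


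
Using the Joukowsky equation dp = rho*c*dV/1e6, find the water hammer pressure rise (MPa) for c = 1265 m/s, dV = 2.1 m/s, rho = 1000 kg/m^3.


dp = 1000 * 1265 * 2.1 / 1e6 = 2.6565 MPa


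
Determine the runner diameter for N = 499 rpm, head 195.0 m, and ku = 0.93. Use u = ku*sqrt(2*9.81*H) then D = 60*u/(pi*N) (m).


u = 0.93 * sqrt(2*9.81*195.0) = 57.5241 m/s
D = 60 * 57.5241 / (pi * 499) = 2.2017 m


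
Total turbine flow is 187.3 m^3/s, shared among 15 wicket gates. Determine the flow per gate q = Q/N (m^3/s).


q = 187.3 / 15 = 12.4867 m^3/s


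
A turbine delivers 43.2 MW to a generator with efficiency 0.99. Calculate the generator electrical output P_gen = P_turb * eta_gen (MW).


P_gen = 43.2 * 0.99 = 42.7680 MW


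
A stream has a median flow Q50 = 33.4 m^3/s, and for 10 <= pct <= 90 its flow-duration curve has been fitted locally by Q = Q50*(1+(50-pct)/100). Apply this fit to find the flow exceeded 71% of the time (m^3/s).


Q = 33.4 * (1 + (50 - 71)/100) = 26.3860 m^3/s


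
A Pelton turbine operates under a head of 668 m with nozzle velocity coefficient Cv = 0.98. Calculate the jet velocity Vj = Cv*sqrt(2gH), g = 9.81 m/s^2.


Vj = 0.98 * sqrt(2*9.81*668) = 112.1925 m/s


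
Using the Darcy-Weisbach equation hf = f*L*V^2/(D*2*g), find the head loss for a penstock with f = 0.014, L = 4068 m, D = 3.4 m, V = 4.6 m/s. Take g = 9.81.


hf = 0.014 * 4068 * 4.6^2 / (3.4 * 2 * 9.81) = 18.0654 m


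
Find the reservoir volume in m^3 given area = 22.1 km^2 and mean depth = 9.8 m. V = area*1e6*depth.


V = 22.1 * 1e6 * 9.8 = 2.1658e+08 m^3


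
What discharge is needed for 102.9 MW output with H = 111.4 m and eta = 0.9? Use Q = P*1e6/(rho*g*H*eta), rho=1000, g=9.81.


Q = 102.9 * 1e6 / (1000 * 9.81 * 111.4 * 0.9) = 104.6210 m^3/s


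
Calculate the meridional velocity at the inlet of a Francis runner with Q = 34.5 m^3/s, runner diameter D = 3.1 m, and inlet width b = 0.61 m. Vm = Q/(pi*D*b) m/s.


Vm = 34.5 / (pi * 3.1 * 0.61) = 5.8073 m/s


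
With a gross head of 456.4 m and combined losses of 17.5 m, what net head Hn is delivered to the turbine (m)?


Hn = 456.4 - 17.5 = 438.9000 m


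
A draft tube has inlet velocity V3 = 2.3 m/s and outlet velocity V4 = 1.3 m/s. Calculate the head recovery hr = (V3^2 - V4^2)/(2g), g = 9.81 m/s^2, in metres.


hr = (2.3^2 - 1.3^2) / (2*9.81) = 0.1835 m


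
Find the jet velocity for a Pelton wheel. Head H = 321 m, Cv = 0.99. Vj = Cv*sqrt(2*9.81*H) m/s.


Vj = 0.99 * sqrt(2*9.81*321) = 78.5665 m/s


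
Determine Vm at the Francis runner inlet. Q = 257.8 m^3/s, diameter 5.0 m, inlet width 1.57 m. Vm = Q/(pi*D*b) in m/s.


Vm = 257.8 / (pi * 5.0 * 1.57) = 10.4535 m/s


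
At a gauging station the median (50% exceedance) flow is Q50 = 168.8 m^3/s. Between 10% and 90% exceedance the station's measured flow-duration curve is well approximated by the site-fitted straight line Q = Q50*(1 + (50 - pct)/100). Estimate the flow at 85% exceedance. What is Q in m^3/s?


Q = 168.8 * (1 + (50 - 85)/100) = 109.7200 m^3/s


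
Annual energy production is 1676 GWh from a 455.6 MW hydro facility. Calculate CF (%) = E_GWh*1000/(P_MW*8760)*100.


CF = 1676 * 1000 / (455.6 * 8760) * 100 = 41.9939 %


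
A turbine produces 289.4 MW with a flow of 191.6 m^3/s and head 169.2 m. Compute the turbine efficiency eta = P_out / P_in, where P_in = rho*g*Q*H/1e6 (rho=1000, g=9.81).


P_in = 1000 * 9.81 * 191.6 * 169.2 / 1e6 = 318.0276 MW
eta = 289.4 / 318.0276 = 0.9100


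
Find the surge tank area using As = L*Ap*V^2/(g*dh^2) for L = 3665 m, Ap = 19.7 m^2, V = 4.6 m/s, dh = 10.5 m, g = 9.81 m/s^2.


As = 3665 * 19.7 * 4.6^2 / (9.81 * 10.5^2) = 1412.5644 m^2


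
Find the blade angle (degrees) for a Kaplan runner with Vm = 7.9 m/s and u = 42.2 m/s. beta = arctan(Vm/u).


beta = arctan(7.9 / 42.2) = 10.6033 degrees


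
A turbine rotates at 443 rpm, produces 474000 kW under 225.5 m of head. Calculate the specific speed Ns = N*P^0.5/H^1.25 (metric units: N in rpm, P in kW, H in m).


Ns = 443 * 474000^0.5 / 225.5^1.25 = 349.0276


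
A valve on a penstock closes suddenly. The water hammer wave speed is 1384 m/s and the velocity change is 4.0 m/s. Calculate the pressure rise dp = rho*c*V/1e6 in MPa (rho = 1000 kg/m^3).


dp = 1000 * 1384 * 4.0 / 1e6 = 5.5360 MPa


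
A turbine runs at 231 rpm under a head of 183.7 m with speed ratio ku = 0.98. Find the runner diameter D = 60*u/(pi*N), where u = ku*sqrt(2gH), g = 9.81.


u = 0.98 * sqrt(2*9.81*183.7) = 58.8342 m/s
D = 60 * 58.8342 / (pi * 231) = 4.8643 m


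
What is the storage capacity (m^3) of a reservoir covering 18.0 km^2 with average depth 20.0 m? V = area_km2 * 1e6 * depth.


V = 18.0 * 1e6 * 20.0 = 3.6000e+08 m^3


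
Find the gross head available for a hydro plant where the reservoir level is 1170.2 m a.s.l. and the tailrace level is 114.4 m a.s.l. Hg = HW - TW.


Hg = 1170.2 - 114.4 = 1055.8000 m


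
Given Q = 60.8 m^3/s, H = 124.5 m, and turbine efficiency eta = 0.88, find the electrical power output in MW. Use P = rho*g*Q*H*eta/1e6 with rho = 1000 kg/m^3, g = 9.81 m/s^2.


P = 1000 * 9.81 * 60.8 * 124.5 * 0.88 / 1e6 = 65.3468 MW


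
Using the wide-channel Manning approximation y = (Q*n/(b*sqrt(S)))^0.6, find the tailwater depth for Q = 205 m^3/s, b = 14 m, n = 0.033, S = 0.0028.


y = (205 * 0.033 / (14 * 0.0028^0.5))^0.6 = 3.7700 m


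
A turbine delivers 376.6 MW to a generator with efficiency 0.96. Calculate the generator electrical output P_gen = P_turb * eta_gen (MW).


P_gen = 376.6 * 0.96 = 361.5360 MW


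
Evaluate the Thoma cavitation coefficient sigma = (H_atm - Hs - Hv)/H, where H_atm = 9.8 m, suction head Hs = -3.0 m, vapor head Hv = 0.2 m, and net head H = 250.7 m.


sigma = (9.8 - (-3.0) - 0.2) / 250.7 = 0.0503


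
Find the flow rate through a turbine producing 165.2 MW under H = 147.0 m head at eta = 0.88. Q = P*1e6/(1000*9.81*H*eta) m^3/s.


Q = 165.2 * 1e6 / (1000 * 9.81 * 147.0 * 0.88) = 130.1790 m^3/s


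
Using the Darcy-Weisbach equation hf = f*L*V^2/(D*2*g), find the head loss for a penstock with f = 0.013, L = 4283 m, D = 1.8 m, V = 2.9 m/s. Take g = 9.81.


hf = 0.013 * 4283 * 2.9^2 / (1.8 * 2 * 9.81) = 13.2592 m


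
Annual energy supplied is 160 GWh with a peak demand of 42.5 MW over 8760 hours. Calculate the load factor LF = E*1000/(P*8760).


LF = 160 * 1000 / (42.5 * 8760) = 0.4298


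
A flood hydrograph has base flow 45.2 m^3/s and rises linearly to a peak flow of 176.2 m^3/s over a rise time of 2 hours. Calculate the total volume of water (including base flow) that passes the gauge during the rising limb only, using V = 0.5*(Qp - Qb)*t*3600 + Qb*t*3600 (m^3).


V = 0.5*(176.2 - 45.2)*2*3600 + 45.2*2*3600 = 797040.0000 m^3


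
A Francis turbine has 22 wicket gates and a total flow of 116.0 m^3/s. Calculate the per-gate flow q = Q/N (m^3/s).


q = 116.0 / 22 = 5.2727 m^3/s


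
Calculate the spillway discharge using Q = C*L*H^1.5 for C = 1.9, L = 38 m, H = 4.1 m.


Q = 1.9 * 38 * 4.1^1.5 = 599.3948 m^3/s


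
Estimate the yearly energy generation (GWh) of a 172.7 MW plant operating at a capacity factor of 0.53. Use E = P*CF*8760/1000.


E = 172.7 * 0.53 * 8760 / 1000 = 801.8116 GWh


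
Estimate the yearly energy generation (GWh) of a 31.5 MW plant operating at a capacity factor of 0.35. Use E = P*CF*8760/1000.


E = 31.5 * 0.35 * 8760 / 1000 = 96.5790 GWh


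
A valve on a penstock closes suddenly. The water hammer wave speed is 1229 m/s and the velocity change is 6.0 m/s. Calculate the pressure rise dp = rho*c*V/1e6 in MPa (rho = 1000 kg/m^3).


dp = 1000 * 1229 * 6.0 / 1e6 = 7.3740 MPa


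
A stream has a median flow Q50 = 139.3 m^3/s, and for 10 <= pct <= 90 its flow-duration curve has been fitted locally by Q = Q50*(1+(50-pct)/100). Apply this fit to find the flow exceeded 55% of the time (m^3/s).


Q = 139.3 * (1 + (50 - 55)/100) = 132.3350 m^3/s


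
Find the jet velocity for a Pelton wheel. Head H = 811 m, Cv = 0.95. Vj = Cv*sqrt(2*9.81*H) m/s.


Vj = 0.95 * sqrt(2*9.81*811) = 119.8350 m/s


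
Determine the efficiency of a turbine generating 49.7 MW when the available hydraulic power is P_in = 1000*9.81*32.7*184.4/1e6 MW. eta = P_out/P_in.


P_in = 1000 * 9.81 * 32.7 * 184.4 / 1e6 = 59.1531 MW
eta = 49.7 / 59.1531 = 0.8402


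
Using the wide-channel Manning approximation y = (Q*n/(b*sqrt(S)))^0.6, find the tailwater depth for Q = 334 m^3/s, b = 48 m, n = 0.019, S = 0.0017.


y = (334 * 0.019 / (48 * 0.0017^0.5))^0.6 = 2.0120 m


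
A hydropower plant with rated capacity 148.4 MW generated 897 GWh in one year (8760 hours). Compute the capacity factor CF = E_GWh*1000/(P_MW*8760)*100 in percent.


CF = 897 * 1000 / (148.4 * 8760) * 100 = 69.0008 %


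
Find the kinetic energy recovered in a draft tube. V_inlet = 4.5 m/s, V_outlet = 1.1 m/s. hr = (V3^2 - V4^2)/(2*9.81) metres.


hr = (4.5^2 - 1.1^2) / (2*9.81) = 0.9704 m


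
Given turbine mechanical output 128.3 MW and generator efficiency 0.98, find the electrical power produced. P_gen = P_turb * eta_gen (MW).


P_gen = 128.3 * 0.98 = 125.7340 MW


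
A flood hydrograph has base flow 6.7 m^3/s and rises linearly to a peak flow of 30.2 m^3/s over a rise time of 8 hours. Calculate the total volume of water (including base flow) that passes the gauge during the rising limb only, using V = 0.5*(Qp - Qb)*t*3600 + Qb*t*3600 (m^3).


V = 0.5*(30.2 - 6.7)*8*3600 + 6.7*8*3600 = 531360.0000 m^3


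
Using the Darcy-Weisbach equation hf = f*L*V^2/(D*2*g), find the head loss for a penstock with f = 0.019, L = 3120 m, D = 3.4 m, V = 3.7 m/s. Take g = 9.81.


hf = 0.019 * 3120 * 3.7^2 / (3.4 * 2 * 9.81) = 12.1656 m


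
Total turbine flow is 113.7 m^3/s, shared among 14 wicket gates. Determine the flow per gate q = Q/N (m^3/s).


q = 113.7 / 14 = 8.1214 m^3/s


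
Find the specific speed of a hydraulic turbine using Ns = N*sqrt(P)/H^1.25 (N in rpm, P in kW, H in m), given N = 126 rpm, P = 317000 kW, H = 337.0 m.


Ns = 126 * 317000^0.5 / 337.0^1.25 = 49.1318


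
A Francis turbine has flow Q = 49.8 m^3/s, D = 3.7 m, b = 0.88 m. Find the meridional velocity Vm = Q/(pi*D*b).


Vm = 49.8 / (pi * 3.7 * 0.88) = 4.8685 m/s


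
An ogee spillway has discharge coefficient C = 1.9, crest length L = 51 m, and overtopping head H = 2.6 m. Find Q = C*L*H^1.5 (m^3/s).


Q = 1.9 * 51 * 2.6^1.5 = 406.2410 m^3/s


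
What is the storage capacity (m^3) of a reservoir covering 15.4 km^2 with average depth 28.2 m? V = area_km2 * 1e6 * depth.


V = 15.4 * 1e6 * 28.2 = 4.3428e+08 m^3


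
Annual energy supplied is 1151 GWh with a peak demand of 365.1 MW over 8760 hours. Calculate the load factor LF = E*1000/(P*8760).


LF = 1151 * 1000 / (365.1 * 8760) = 0.3599


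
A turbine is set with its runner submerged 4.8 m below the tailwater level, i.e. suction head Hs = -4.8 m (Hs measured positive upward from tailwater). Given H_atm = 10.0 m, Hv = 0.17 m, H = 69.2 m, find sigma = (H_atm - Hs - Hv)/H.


sigma = (10.0 - (-4.8) - 0.17) / 69.2 = 0.2114


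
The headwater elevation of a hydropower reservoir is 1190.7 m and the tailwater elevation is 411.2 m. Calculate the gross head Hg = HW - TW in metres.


Hg = 1190.7 - 411.2 = 779.5000 m


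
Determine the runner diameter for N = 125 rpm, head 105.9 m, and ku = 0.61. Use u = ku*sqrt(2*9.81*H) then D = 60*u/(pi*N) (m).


u = 0.61 * sqrt(2*9.81*105.9) = 27.8053 m/s
D = 60 * 27.8053 / (pi * 125) = 4.2483 m


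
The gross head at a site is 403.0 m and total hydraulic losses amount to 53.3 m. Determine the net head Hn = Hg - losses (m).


Hn = 403.0 - 53.3 = 349.7000 m


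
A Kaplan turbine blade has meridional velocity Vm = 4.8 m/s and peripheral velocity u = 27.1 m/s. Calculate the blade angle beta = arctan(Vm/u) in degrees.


beta = arctan(4.8 / 27.1) = 10.0442 degrees


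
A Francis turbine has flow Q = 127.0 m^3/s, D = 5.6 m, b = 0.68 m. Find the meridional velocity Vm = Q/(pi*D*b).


Vm = 127.0 / (pi * 5.6 * 0.68) = 10.6159 m/s


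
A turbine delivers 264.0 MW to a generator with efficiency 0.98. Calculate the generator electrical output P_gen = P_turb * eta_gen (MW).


P_gen = 264.0 * 0.98 = 258.7200 MW


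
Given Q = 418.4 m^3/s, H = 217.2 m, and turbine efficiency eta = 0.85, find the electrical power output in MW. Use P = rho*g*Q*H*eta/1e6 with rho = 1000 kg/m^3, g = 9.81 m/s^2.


P = 1000 * 9.81 * 418.4 * 217.2 * 0.85 / 1e6 = 757.7735 MW


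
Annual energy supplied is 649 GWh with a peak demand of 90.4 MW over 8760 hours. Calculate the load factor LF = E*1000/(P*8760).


LF = 649 * 1000 / (90.4 * 8760) = 0.8195


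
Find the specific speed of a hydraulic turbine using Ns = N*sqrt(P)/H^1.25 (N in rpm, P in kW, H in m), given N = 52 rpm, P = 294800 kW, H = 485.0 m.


Ns = 52 * 294800^0.5 / 485.0^1.25 = 12.4048


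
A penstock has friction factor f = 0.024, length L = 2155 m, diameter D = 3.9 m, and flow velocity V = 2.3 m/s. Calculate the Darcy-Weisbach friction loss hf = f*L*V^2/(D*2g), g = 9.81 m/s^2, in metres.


hf = 0.024 * 2155 * 2.3^2 / (3.9 * 2 * 9.81) = 3.5756 m


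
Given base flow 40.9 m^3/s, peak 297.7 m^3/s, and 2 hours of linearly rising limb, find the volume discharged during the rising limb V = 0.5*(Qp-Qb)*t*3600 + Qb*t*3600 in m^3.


V = 0.5*(297.7 - 40.9)*2*3600 + 40.9*2*3600 = 1.2190e+06 m^3


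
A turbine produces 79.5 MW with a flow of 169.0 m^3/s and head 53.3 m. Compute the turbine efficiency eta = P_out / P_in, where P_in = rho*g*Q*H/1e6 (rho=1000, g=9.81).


P_in = 1000 * 9.81 * 169.0 * 53.3 / 1e6 = 88.3655 MW
eta = 79.5 / 88.3655 = 0.8997


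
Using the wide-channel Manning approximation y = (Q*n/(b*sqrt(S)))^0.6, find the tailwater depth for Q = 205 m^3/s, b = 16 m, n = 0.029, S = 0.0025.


y = (205 * 0.029 / (16 * 0.0025^0.5))^0.6 = 3.3315 m
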